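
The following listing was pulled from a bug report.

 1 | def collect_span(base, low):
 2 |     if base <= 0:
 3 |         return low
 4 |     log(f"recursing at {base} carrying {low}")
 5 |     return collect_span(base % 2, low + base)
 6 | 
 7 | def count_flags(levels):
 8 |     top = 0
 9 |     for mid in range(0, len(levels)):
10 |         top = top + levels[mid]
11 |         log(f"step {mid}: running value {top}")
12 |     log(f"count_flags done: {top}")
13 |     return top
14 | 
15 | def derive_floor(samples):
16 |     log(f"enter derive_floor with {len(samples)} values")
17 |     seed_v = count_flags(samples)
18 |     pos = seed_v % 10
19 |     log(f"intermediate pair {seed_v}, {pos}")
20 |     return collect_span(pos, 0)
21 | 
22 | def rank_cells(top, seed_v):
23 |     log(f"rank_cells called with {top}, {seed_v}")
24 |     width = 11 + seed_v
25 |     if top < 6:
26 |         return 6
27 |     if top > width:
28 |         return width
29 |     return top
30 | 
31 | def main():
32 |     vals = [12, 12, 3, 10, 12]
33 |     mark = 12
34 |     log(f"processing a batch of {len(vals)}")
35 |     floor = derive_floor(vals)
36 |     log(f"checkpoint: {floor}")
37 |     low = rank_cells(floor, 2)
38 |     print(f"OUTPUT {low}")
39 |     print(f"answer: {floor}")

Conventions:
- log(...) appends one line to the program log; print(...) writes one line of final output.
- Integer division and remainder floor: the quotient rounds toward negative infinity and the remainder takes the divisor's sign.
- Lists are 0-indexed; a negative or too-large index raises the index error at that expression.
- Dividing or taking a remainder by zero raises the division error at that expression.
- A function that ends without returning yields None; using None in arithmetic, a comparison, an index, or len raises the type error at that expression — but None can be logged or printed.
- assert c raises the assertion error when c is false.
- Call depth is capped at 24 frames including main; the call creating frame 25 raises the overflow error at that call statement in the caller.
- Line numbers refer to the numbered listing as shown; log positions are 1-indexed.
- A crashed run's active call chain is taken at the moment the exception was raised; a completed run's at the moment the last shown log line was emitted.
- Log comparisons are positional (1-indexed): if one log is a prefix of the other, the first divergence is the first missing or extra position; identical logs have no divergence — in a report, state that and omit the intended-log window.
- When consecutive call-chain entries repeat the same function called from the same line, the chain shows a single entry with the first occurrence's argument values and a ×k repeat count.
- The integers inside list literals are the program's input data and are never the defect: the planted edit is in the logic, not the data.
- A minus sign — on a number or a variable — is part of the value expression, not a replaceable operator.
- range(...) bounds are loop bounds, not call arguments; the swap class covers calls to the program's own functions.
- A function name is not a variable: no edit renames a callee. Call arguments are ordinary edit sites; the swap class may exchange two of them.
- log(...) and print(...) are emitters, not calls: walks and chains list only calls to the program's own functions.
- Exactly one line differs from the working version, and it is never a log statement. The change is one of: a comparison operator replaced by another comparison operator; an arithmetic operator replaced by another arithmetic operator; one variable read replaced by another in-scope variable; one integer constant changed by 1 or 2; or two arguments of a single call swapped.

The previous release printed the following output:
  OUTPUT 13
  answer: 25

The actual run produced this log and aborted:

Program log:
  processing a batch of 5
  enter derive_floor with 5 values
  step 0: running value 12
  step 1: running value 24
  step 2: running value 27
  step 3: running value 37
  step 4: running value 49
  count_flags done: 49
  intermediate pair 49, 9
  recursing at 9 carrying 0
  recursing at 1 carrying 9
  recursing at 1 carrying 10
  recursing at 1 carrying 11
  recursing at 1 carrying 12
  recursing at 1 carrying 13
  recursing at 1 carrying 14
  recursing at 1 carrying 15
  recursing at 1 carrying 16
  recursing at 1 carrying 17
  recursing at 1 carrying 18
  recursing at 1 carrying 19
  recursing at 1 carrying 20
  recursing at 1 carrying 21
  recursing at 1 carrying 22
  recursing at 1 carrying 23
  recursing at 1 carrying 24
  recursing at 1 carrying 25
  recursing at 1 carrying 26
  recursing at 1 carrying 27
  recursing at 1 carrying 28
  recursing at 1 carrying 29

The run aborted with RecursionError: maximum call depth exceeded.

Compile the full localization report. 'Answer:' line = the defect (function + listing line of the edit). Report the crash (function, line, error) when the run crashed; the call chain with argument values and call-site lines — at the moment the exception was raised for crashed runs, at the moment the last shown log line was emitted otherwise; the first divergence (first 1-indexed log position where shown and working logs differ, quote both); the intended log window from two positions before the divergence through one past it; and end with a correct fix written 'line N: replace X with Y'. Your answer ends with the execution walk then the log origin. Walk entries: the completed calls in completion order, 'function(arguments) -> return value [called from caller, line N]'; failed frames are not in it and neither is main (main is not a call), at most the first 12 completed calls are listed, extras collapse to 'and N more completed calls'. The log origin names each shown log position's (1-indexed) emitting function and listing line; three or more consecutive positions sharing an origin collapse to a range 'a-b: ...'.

Answer: the defect is in collect_span at line 5.
Core observation: The log first diverges at position 11: the faulty run prints 'recursing at 1 carrying 9' where the working version prints 'recursing at 7 carrying 9'.
Crash: collect_span, line 5, RecursionError.
Call chain: main -> derive_floor([12, 12, 3, 10, 12]) (called at line 35) -> collect_span(9, 0) (called at line 20) -> collect_span(1, 9) (called at line 5) ×21.
First divergence: at position 11 the run shows 'recursing at 1 carrying 9' where the working version logs 'recursing at 7 carrying 9'.
Intended log window:
  9: intermediate pair 49, 9
  10: recursing at 9 carrying 0
  11: recursing at 7 carrying 9
  12: recursing at 5 carrying 16
Execution walk:
  count_flags([12, 12, 3, 10, 12]) -> 49  [called from derive_floor, line 17]
Origin of each log line:
  1: from main, line 34
  2: from derive_floor, line 16
  3-7: from count_flags, line 11
  8: from count_flags, line 12
  9: from derive_floor, line 19
  10-31: from collect_span, line 4
A correct fix: line 5: replace `%` with `-`.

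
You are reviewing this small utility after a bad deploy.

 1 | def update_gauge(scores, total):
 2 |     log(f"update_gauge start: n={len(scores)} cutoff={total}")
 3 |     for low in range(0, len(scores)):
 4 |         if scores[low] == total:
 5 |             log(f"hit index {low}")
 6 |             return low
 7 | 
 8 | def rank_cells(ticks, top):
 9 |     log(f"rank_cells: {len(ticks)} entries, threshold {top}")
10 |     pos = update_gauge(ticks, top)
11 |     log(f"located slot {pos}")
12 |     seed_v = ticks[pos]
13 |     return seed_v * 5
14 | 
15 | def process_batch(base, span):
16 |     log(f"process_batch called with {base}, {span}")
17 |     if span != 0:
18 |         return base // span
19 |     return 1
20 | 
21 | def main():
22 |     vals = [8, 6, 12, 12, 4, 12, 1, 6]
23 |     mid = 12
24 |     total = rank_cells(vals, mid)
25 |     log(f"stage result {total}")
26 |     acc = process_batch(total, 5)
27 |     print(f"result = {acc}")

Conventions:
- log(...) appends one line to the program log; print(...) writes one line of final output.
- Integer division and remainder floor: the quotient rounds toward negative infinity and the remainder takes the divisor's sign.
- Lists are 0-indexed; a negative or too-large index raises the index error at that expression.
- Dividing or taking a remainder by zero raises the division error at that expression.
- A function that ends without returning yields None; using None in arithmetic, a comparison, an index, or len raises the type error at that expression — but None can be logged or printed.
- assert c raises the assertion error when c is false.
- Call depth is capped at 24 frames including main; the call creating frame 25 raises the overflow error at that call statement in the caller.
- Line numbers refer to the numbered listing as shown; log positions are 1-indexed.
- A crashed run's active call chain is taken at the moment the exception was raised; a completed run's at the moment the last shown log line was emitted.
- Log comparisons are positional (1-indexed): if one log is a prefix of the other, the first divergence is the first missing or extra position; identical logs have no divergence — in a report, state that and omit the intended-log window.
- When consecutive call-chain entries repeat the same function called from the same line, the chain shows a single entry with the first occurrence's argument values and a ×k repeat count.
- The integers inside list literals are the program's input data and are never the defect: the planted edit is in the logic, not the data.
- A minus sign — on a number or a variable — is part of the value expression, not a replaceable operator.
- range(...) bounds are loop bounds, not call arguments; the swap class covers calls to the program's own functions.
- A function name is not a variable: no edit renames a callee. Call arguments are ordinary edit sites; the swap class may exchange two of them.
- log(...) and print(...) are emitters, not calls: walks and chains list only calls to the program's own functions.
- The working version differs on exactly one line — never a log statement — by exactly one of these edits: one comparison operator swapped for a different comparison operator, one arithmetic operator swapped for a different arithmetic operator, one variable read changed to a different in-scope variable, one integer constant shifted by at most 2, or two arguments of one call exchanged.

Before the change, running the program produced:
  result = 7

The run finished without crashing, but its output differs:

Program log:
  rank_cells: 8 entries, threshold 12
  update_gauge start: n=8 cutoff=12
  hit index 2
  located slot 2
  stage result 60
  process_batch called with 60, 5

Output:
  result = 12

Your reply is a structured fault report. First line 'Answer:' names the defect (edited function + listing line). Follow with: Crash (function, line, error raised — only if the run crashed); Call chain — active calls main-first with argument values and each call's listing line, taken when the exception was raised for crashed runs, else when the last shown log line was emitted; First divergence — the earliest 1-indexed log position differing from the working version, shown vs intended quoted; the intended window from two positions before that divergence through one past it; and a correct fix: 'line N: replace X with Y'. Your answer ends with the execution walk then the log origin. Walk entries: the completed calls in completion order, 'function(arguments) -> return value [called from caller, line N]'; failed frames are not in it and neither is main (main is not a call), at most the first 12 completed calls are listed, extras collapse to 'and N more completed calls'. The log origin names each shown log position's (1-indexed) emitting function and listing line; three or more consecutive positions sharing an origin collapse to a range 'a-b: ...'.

Answer: the defect is in rank_cells at line 13.
The tell: Log line 5 is where behavior first shows: 'stage result 60' appears instead of 'stage result 36'.
Call chain: main -> process_batch(60, 5) (called at line 26).
First divergence: position 5 — shown 'stage result 60', intended 'stage result 36'.
Intended log window:
  3: hit index 2
  4: located slot 2
  5: stage result 36
  6: process_batch called with 36, 5
Execution walk:
  update_gauge([8, 6, 12, 12, 4, 12, 1, 6], 12) -> 2  [called from rank_cells, line 10]
  rank_cells([8, 6, 12, 12, 4, 12, 1, 6], 12) -> 60  [called from main, line 24]
  process_batch(60, 5) -> 12  [called from main, line 26]
Origin of each log line:
  1: emitted by rank_cells (line 9)
  2: emitted by update_gauge (line 2)
  3: emitted by update_gauge (line 5)
  4: emitted by rank_cells (line 11)
  5: emitted by main (line 25)
  6: emitted by process_batch (line 16)
A correct fix: line 13: replace `5` with `3`.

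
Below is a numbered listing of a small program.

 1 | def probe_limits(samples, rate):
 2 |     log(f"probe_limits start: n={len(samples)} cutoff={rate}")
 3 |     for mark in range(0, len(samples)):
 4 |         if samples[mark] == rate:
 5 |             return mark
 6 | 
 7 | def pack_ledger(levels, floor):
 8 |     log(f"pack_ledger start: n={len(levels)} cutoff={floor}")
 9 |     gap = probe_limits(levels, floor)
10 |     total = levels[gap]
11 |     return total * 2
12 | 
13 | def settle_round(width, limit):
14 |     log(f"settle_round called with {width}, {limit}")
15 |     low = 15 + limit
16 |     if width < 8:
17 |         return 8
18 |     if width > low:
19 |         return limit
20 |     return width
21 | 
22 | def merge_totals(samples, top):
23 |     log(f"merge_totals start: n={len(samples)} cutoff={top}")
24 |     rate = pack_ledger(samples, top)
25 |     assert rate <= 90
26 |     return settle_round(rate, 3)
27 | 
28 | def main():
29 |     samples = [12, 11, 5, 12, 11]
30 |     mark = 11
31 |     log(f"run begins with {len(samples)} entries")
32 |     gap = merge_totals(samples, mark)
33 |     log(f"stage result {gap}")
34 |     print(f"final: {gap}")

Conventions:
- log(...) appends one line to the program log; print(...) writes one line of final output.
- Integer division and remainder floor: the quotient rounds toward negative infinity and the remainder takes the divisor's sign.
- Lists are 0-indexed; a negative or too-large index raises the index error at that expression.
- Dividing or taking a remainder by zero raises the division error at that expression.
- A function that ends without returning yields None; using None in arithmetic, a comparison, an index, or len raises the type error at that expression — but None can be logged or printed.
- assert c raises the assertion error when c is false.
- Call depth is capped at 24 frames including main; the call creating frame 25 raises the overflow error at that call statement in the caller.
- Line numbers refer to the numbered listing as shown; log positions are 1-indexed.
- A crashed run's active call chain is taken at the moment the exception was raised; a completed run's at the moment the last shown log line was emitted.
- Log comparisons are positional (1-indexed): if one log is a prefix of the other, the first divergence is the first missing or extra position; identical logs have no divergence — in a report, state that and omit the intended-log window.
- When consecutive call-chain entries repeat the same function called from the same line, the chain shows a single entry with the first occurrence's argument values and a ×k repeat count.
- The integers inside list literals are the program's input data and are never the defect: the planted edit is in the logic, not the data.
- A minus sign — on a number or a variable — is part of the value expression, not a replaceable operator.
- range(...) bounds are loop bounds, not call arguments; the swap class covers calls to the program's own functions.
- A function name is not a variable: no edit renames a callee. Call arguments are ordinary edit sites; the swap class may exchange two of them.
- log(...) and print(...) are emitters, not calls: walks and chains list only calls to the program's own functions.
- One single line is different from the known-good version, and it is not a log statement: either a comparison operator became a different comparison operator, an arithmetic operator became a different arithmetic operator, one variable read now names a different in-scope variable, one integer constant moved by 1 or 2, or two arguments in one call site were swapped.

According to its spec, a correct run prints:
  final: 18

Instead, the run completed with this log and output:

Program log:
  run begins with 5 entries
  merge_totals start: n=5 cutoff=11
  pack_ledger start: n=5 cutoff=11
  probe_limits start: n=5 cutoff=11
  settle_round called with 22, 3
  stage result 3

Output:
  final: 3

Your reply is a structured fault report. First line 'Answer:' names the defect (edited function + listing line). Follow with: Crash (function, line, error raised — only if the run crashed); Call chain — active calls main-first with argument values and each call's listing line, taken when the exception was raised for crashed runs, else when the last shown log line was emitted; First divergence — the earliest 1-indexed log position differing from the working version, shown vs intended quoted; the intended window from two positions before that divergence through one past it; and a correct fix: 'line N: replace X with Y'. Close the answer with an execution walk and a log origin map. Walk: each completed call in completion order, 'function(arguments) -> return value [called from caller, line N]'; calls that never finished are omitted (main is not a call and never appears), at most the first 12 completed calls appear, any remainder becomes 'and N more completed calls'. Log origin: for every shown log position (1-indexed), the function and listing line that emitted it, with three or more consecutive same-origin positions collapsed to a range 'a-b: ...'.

Answer: the defect is in settle_round at line 19.
Key observation: Everything matches until log position 6, which reads 'stage result 3' in place of 'stage result 18'.
Call chain: main.
First divergence: position 6 — the shown line 'stage result 3' should read 'stage result 18'.
Intended log window:
  4: probe_limits start: n=5 cutoff=11
  5: settle_round called with 22, 3
  6: stage result 18
Execution walk:
  probe_limits([12, 11, 5, 12, 11], 11) -> 1  [called from pack_ledger, line 9]
  pack_ledger([12, 11, 5, 12, 11], 11) -> 22  [called from merge_totals, line 24]
  settle_round(22, 3) -> 3  [called from merge_totals, line 26]
  merge_totals([12, 11, 5, 12, 11], 11) -> 3  [called from main, line 32]
Log origins:
  1: emitted by main (line 31)
  2: emitted by merge_totals (line 23)
  3: emitted by pack_ledger (line 8)
  4: emitted by probe_limits (line 2)
  5: emitted by settle_round (line 14)
  6: emitted by main (line 33)
A correct fix: line 19: replace `limit` with `low`.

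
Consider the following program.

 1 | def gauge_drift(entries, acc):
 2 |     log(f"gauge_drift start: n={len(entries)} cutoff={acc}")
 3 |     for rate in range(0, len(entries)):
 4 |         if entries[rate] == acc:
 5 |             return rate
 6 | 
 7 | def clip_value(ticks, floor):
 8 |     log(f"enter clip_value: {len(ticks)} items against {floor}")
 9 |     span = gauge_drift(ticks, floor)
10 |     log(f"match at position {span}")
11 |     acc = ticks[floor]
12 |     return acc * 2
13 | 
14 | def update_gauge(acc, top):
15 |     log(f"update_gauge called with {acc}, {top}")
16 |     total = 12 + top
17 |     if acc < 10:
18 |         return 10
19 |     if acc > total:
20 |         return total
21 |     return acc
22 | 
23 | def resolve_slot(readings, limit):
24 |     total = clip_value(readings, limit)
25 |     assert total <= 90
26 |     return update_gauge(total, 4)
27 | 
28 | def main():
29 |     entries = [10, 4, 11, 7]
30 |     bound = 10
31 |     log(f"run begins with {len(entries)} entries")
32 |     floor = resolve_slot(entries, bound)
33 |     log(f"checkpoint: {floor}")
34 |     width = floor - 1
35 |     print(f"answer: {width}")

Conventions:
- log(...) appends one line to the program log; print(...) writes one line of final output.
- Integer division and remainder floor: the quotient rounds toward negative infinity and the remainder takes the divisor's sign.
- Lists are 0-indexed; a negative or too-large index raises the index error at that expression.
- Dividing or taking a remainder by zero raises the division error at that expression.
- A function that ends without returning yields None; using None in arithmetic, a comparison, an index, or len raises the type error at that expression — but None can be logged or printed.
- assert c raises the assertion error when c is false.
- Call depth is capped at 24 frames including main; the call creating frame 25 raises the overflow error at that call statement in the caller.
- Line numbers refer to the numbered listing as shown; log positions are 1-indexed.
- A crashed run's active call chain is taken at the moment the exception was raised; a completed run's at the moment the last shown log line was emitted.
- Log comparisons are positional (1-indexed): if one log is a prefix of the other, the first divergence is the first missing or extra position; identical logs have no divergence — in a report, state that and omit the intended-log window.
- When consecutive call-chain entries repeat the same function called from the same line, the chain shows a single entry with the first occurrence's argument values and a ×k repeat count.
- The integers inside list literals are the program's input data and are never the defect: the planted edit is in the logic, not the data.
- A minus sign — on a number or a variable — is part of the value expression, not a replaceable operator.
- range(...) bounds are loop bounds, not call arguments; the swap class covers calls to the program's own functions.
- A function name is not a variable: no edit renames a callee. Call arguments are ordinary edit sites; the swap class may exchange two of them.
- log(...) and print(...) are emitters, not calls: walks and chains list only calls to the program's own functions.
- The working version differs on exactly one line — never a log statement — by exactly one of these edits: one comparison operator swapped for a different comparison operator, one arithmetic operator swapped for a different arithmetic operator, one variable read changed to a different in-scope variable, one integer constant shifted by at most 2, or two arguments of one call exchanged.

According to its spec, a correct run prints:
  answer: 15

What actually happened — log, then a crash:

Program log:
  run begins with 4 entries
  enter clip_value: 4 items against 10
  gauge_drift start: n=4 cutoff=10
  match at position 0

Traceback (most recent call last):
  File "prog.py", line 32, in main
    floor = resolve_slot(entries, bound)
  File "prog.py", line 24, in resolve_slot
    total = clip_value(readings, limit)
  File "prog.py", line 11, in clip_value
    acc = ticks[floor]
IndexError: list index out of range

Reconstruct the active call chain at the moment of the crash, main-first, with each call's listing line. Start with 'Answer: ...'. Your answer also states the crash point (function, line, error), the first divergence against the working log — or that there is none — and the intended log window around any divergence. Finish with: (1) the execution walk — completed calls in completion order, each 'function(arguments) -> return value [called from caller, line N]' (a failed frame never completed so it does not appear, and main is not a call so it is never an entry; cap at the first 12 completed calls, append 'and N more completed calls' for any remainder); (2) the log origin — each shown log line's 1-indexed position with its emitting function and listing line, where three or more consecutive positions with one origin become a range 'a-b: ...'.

Answer: main -> resolve_slot (called at line 32) -> clip_value (called at line 24).
The tell: Only 4 log lines were emitted before the run died; the intended continuation was 'update_gauge called with 20, 4'.
Crash: clip_value, line 11, IndexError.
First divergence: position 5 — the faulty run's log ends after 4 lines; the working version continues with 'update_gauge called with 20, 4'.
Intended log window:
  3: gauge_drift start: n=4 cutoff=10
  4: match at position 0
  5: update_gauge called with 20, 4
  6: checkpoint: 16
Execution walk:
  gauge_drift([10, 4, 11, 7], 10) -> 0  [called from clip_value, line 9]
Log origins:
  1: from main, line 31
  2: from clip_value, line 8
  3: from gauge_drift, line 2
  4: from clip_value, line 10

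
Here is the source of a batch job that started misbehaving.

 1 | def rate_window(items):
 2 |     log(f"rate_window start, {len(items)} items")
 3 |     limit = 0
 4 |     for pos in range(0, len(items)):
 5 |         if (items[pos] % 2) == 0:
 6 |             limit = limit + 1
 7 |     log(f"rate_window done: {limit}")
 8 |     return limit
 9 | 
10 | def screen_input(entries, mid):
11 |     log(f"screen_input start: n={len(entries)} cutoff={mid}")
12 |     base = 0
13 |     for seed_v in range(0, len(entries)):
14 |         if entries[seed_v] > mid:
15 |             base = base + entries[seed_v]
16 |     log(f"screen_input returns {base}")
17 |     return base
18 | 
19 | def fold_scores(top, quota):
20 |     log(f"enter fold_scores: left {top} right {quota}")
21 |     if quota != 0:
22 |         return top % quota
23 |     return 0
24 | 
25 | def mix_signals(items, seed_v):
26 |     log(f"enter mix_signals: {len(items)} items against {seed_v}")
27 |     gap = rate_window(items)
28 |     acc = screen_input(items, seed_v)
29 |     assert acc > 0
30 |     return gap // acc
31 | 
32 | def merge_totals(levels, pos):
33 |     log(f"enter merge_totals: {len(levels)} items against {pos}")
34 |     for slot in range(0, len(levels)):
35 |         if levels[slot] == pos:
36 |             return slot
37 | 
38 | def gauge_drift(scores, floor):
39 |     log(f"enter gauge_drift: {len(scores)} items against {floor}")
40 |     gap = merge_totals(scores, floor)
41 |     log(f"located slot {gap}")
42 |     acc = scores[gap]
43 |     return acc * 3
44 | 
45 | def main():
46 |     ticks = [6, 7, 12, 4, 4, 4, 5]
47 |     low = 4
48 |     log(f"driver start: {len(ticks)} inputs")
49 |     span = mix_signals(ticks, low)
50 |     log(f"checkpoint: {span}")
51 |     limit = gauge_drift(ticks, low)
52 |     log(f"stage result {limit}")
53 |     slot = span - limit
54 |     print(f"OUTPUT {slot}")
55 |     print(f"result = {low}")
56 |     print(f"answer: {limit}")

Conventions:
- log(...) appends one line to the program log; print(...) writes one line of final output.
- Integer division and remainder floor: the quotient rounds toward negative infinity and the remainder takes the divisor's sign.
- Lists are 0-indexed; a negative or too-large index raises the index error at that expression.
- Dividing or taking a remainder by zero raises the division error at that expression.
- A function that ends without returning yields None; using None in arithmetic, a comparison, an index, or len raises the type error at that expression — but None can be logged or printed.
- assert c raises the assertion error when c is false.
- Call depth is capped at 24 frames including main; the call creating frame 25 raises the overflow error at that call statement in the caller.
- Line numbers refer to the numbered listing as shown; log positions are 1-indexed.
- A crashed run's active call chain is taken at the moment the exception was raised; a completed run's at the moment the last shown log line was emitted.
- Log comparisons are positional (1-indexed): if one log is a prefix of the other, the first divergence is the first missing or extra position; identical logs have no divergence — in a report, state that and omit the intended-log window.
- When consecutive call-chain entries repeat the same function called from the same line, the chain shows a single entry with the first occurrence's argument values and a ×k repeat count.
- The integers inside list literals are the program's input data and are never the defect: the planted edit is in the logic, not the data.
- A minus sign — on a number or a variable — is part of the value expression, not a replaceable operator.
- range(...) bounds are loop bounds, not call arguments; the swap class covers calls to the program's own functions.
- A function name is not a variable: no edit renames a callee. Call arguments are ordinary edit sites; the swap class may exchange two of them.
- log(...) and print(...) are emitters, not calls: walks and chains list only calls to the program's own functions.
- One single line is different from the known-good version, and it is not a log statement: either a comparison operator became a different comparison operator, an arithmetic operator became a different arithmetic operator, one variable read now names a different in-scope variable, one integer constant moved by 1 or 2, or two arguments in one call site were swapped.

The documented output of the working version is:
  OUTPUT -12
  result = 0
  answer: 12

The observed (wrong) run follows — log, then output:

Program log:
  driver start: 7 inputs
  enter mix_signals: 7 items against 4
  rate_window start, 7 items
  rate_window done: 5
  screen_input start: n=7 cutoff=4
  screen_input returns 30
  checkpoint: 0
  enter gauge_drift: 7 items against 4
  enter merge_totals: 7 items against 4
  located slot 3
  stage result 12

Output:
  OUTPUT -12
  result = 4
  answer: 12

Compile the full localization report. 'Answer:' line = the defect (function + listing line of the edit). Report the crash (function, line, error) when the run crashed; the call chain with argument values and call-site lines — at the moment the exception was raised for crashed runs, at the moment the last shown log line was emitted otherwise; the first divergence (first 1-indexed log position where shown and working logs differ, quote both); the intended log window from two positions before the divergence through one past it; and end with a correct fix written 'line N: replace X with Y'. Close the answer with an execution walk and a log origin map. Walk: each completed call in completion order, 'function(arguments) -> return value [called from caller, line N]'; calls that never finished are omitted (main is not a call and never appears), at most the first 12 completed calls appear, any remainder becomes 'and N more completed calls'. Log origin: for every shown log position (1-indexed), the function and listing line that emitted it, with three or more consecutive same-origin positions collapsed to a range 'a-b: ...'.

Answer: the defect is in main at line 55.
Key observation: No log line changed; the fault shows up purely in the output.
Call chain: main.
First divergence: there is none — every log position agrees.
Execution walk:
  rate_window([6, 7, 12, 4, 4, 4, 5]) -> 5  [called from mix_signals, line 27]
  screen_input([6, 7, 12, 4, 4, 4, 5], 4) -> 30  [called from mix_signals, line 28]
  mix_signals([6, 7, 12, 4, 4, 4, 5], 4) -> 0  [called from main, line 49]
  merge_totals([6, 7, 12, 4, 4, 4, 5], 4) -> 3  [called from gauge_drift, line 40]
  gauge_drift([6, 7, 12, 4, 4, 4, 5], 4) -> 12  [called from main, line 51]
Log origin:
  1: emitted by main (line 48)
  2: emitted by mix_signals (line 26)
  3: emitted by rate_window (line 2)
  4: emitted by rate_window (line 7)
  5: emitted by screen_input (line 11)
  6: emitted by screen_input (line 16)
  7: emitted by main (line 50)
  8: emitted by gauge_drift (line 39)
  9: emitted by merge_totals (line 33)
  10: emitted by gauge_drift (line 41)
  11: emitted by main (line 52)
A correct fix: line 55: replace `low` with `span`.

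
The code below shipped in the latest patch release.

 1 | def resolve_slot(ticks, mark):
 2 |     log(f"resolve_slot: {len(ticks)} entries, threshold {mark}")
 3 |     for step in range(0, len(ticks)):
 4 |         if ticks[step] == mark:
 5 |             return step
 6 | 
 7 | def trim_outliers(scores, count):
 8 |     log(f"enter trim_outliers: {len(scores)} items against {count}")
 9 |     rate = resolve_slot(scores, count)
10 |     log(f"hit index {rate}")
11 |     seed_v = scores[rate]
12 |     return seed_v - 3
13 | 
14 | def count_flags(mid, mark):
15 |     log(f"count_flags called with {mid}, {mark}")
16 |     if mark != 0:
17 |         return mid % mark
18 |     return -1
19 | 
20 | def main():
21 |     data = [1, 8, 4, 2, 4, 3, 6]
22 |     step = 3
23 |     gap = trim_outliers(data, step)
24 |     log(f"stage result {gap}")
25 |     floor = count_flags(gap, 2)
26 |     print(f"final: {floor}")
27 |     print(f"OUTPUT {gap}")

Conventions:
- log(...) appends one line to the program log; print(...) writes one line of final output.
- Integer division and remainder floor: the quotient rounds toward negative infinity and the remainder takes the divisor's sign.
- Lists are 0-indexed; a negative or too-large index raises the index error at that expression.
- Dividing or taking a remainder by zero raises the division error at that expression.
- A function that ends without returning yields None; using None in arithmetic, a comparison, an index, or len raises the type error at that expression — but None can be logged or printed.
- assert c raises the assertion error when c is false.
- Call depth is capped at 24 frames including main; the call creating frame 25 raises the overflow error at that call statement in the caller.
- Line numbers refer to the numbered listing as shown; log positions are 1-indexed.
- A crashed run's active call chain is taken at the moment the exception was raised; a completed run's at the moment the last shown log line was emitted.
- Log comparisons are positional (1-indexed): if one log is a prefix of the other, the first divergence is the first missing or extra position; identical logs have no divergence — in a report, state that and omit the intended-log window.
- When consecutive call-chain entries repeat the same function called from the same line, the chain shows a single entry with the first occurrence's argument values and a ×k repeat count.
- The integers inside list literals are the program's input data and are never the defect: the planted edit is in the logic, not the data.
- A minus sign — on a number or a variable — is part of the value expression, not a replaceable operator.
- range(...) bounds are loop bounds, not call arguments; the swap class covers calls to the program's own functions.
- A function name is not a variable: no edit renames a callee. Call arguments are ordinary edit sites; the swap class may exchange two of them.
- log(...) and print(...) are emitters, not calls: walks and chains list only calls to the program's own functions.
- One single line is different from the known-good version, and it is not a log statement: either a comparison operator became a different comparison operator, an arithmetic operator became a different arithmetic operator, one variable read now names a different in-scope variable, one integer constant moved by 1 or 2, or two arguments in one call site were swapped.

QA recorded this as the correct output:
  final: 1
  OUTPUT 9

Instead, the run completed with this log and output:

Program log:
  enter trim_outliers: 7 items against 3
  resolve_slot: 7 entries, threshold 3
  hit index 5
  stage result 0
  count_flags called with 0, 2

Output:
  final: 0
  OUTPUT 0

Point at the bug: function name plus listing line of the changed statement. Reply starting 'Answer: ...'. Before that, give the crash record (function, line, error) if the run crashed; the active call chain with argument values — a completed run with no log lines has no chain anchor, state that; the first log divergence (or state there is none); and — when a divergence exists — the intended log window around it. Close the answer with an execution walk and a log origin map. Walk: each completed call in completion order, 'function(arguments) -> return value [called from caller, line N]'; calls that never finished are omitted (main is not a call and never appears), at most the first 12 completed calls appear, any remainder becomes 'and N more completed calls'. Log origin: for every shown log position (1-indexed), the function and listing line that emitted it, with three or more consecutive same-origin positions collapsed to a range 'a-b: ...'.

Answer: the defect is in trim_outliers at line 12.
The tell: The log first diverges at position 4: the faulty run prints 'stage result 0' where the working version prints 'stage result 9'.
Call chain: main -> count_flags(0, 2) (called at line 25).
First divergence: position 4 — the shown line 'stage result 0' should read 'stage result 9'.
Intended log window:
  2: resolve_slot: 7 entries, threshold 3
  3: hit index 5
  4: stage result 9
  5: count_flags called with 9, 2
Execution walk:
  resolve_slot([1, 8, 4, 2, 4, 3, 6], 3) -> 5  [called from trim_outliers, line 9]
  trim_outliers([1, 8, 4, 2, 4, 3, 6], 3) -> 0  [called from main, line 23]
  count_flags(0, 2) -> 0  [called from main, line 25]
Log origin:
  1: from trim_outliers, line 8
  2: from resolve_slot, line 2
  3: from trim_outliers, line 10
  4: from main, line 24
  5: from count_flags, line 15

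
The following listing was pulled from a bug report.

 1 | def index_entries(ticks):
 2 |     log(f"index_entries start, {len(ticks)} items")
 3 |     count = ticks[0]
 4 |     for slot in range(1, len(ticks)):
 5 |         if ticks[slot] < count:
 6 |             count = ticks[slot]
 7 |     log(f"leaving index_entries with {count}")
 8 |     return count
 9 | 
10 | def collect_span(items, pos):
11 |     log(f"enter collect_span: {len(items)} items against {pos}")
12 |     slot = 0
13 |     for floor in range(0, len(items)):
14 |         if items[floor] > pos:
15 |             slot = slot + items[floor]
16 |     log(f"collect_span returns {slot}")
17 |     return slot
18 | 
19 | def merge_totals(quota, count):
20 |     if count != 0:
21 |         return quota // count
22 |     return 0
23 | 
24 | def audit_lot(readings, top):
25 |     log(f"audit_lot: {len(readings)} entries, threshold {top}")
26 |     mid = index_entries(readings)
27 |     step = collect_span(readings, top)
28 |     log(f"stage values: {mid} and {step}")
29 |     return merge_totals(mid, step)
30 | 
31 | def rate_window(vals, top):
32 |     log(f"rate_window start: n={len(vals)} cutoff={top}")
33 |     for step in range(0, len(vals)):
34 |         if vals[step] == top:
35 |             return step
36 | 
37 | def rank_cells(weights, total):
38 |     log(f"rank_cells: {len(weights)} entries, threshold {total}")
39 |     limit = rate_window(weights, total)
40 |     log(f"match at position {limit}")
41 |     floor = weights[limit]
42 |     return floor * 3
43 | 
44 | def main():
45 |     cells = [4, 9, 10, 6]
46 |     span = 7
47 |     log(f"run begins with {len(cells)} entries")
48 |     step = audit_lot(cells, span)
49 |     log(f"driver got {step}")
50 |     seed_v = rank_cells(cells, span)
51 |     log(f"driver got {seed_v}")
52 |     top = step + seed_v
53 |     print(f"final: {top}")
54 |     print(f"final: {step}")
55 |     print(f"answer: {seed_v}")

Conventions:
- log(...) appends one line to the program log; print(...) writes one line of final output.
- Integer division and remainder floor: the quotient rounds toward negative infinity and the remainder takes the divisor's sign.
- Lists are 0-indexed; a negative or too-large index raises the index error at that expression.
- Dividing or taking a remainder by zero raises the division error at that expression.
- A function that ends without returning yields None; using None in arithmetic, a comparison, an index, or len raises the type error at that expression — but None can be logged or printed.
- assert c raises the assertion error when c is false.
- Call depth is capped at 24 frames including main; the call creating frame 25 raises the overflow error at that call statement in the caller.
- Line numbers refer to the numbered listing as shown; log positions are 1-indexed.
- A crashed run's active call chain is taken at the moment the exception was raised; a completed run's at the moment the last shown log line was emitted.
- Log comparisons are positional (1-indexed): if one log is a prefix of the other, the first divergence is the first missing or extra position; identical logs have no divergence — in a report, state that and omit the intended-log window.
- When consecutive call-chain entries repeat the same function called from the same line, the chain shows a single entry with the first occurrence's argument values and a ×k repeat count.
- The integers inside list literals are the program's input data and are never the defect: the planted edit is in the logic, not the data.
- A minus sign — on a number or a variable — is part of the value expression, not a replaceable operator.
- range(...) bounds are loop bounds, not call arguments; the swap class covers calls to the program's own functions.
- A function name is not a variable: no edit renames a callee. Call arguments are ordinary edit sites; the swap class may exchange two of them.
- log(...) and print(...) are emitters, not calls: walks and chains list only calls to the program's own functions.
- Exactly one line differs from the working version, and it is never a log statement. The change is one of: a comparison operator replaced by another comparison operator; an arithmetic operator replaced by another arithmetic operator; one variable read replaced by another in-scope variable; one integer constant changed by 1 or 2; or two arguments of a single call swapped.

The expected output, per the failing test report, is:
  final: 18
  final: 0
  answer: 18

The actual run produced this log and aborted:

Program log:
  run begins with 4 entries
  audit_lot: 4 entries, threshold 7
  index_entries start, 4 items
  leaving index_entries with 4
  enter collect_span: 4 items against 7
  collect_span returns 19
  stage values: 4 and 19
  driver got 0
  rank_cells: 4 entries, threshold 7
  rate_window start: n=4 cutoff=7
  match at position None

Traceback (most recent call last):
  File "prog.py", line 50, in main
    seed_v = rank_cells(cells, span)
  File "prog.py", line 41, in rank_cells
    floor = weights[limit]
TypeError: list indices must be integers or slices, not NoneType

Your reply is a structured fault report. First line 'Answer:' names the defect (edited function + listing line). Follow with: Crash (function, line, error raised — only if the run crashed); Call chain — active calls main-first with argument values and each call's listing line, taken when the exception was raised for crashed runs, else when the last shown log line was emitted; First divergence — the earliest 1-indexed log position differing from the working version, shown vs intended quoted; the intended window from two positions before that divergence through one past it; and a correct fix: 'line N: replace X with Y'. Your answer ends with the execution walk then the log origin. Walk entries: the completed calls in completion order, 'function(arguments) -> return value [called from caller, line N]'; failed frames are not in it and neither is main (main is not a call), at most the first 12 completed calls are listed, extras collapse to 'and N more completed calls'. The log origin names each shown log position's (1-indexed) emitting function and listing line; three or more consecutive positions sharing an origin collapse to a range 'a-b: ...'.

Answer: the defect is in main at line 46.
Key observation: Position 2 is the first bad log line: 'audit_lot: 4 entries, threshold 7' should read 'audit_lot: 4 entries, threshold 6'.
Crash: rank_cells, line 41, TypeError.
Call chain: main -> rank_cells([4, 9, 10, 6], 7) (called at line 50).
First divergence: position 2 — the shown line 'audit_lot: 4 entries, threshold 7' should read 'audit_lot: 4 entries, threshold 6'.
Intended log window:
  1: run begins with 4 entries
  2: audit_lot: 4 entries, threshold 6
  3: index_entries start, 4 items
Execution walk:
  index_entries([4, 9, 10, 6]) -> 4  [called from audit_lot, line 26]
  collect_span([4, 9, 10, 6], 7) -> 19  [called from audit_lot, line 27]
  merge_totals(4, 19) -> 0  [called from audit_lot, line 29]
  audit_lot([4, 9, 10, 6], 7) -> 0  [called from main, line 48]
  rate_window([4, 9, 10, 6], 7) -> None  [called from rank_cells, line 39]
Log origins:
  1: logged in main at line 47
  2: logged in audit_lot at line 25
  3: logged in index_entries at line 2
  4: logged in index_entries at line 7
  5: logged in collect_span at line 11
  6: logged in collect_span at line 16
  7: logged in audit_lot at line 28
  8: logged in main at line 49
  9: logged in rank_cells at line 38
  10: logged in rate_window at line 32
  11: logged in rank_cells at line 40
A correct fix: line 46: replace `7` with `6`.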